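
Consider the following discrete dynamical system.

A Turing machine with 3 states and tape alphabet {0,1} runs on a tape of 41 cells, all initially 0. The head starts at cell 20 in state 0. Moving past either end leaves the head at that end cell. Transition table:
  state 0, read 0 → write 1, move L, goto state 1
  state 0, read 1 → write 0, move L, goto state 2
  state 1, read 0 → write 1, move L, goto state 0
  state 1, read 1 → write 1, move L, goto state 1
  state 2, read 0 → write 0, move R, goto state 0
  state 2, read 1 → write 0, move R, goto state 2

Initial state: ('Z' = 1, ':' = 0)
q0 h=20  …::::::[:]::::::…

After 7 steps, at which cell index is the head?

13

step 0: q0 h=20  …::::::[:]::::::…
step 1: q1 h=19  …::::::[:]Z:::::…
step 2: q0 h=18  …::::::[:]ZZ::::…
step 3: q1 h=17  …::::::[:]ZZZ:::…
step 4: q0 h=16  …::::::[:]ZZZZ::…
step 5: q1 h=15  …::::::[:]ZZZZZ:…
step 6: q0 h=14  …::::::[:]ZZZZZZ…
step 7: q1 h=13  …::::::[:]ZZZZZZ…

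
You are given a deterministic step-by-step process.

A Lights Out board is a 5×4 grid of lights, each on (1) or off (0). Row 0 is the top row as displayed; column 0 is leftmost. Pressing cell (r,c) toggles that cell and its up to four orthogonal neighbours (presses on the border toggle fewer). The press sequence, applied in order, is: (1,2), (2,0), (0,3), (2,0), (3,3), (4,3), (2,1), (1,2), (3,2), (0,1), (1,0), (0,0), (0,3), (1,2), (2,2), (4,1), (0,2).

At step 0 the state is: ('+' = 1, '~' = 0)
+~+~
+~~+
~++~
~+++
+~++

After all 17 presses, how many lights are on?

8

step 0: +~+~
+~~+
~++~
~+++
+~++
step 1: +~~~
+++~
~+~~
~+++
+~++
step 2: +~~~
~++~
+~~~
++++
+~++
step 3: +~++
~+++
+~~~
++++
+~++
step 4: +~++
++++
~+~~
~+++
+~++
step 5: +~++
++++
~+~+
~+~~
+~+~
step 6: +~++
++++
~+~+
~+~+
+~~+
step 7: +~++
+~++
+~++
~~~+
+~~+
step 8: +~~+
++~~
+~~+
~~~+
+~~+
step 9: +~~+
++~~
+~++
~++~
+~++
step 10: ~+++
+~~~
+~++
~++~
+~++
step 11: ++++
~+~~
~~++
~++~
+~++
step 12: ~~++
++~~
~~++
~++~
+~++
step 13: ~~~~
++~+
~~++
~++~
+~++
step 14: ~~+~
+~+~
~~~+
~++~
+~++
step 15: ~~+~
+~~~
~++~
~+~~
+~++
step 16: ~~+~
+~~~
~++~
~~~~
~+~+
step 17: ~+~+
+~+~
~++~
~~~~
~+~+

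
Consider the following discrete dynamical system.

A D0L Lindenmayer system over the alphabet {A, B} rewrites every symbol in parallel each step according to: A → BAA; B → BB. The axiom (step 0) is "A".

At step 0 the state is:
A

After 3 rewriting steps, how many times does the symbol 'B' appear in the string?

t=0: A
t=1: BAA
t=2: BBBAABAA
t=3: BBBBBBBAABAABBBAABAA

12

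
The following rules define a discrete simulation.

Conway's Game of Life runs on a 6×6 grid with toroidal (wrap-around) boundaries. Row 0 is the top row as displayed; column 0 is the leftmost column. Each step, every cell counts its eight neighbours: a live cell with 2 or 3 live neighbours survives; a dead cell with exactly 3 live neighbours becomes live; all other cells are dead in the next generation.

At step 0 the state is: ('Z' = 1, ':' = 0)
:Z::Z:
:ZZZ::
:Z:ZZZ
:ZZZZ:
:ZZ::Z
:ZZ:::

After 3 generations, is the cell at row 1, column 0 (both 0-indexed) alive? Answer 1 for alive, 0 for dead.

1

[0] :Z::Z:
:ZZZ::
:Z:ZZZ
:ZZZZ:
:ZZ::Z
:ZZ:::
[1] Z:::::
:Z:::Z
:::::Z
::::::
::::Z:
:::Z::
[2] Z:::::
:::::Z
Z:::::
::::::
::::::
::::::
[3] ::::::
Z::::Z
::::::
::::::
::::::
::::::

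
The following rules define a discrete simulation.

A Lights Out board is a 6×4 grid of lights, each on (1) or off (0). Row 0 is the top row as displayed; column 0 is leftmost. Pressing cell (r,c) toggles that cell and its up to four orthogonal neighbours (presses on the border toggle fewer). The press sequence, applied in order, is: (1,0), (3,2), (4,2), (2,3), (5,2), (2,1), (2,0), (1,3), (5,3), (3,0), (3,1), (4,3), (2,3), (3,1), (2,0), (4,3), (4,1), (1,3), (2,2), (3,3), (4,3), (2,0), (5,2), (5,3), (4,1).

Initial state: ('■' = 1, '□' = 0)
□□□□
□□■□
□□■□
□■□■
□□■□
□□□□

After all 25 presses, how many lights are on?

7

t=0: □□□□
□□■□
□□■□
□■□■
□□■□
□□□□
t=1: ■□□□
■■■□
■□■□
□■□■
□□■□
□□□□
t=2: ■□□□
■■■□
■□□□
□□■□
□□□□
□□□□
t=3: ■□□□
■■■□
■□□□
□□□□
□■■■
□□■□
t=4: ■□□□
■■■■
■□■■
□□□■
□■■■
□□■□
t=5: ■□□□
■■■■
■□■■
□□□■
□■□■
□■□■
t=6: ■□□□
■□■■
□■□■
□■□■
□■□■
□■□■
t=7: ■□□□
□□■■
■□□■
■■□■
□■□■
□■□■
t=8: ■□□■
□□□□
■□□□
■■□■
□■□■
□■□■
t=9: ■□□■
□□□□
■□□□
■■□■
□■□□
□■■□
t=10: ■□□■
□□□□
□□□□
□□□■
■■□□
□■■□
t=11: ■□□■
□□□□
□■□□
■■■■
■□□□
□■■□
t=12: ■□□■
□□□□
□■□□
■■■□
■□■■
□■■■
t=13: ■□□■
□□□■
□■■■
■■■■
■□■■
□■■■
t=14: ■□□■
□□□■
□□■■
□□□■
■■■■
□■■■
t=15: ■□□■
■□□■
■■■■
■□□■
■■■■
□■■■
t=16: ■□□■
■□□■
■■■■
■□□□
■■□□
□■■□
t=17: ■□□■
■□□■
■■■■
■■□□
□□■□
□□■□
t=18: ■□□□
■□■□
■■■□
■■□□
□□■□
□□■□
t=19: ■□□□
■□□□
■□□■
■■■□
□□■□
□□■□
t=20: ■□□□
■□□□
■□□□
■■□■
□□■■
□□■□
t=21: ■□□□
■□□□
■□□□
■■□□
□□□□
□□■■
t=22: ■□□□
□□□□
□■□□
□■□□
□□□□
□□■■
t=23: ■□□□
□□□□
□■□□
□■□□
□□■□
□■□□
t=24: ■□□□
□□□□
□■□□
□■□□
□□■■
□■■■
t=25: ■□□□
□□□□
□■□□
□□□□
■■□■
□□■■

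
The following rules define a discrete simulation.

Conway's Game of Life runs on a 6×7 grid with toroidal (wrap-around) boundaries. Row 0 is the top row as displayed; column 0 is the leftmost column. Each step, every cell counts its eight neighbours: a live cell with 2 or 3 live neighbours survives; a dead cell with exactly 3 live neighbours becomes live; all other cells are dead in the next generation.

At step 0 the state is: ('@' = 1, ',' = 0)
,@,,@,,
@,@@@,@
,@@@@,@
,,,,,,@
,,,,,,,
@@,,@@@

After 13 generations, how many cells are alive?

8

[0] ,@,,@,,
@,@@@,@
,@@@@,@
,,,,,,@
,,,,,,,
@@,,@@@
[1] ,,,,,,,
,,,,,,@
,@,,@,@
@,@@,@,
,,,,,,,
@@,,@@@
[2] ,,,,,,,
@,,,,@,
,@@@@,@
@@@@@@@
,,@@,,,
@,,,,@@
[3] @,,,,@,
@@@@@@@
,,,,,,,
,,,,,,@
,,,,,,,
,,,,,,@
[4] ,,@@,,,
@@@@@@,
,@@@@,,
,,,,,,,
,,,,,,,
,,,,,,@
[5] @,,,,@@
@,,,,@,
@,,,,@,
,,@@,,,
,,,,,,,
,,,,,,,
[6] @,,,,@,
@@,,@@,
,@,,@,,
,,,,,,,
,,,,,,,
,,,,,,@
[7] @@,,@@,
@@,,@@,
@@,,@@,
,,,,,,,
,,,,,,,
,,,,,,@
[8] ,@,,@,,
,,@@,,,
@@,,@@,
,,,,,,,
,,,,,,,
@,,,,@@
[9] @@@@@@@
@,@@,@,
,@@@@,,
,,,,,,,
,,,,,,@
@,,,,@@
[10] ,,,,,,,
,,,,,,,
,@,,@,,
,,@@,,,
@,,,,@@
,,@@,,,
[11] ,,,,,,,
,,,,,,,
,,@@,,,
@@@@@@@
,@,,@,@
,,,,,,@
[12] ,,,,,,,
,,,,,,,
@,,,,@@
,,,,,,@
,@,,@,,
@,,,,@,
[13] ,,,,,,,
,,,,,,@
@,,,,@@
,,,,,,@
@,,,,@@
,,,,,,,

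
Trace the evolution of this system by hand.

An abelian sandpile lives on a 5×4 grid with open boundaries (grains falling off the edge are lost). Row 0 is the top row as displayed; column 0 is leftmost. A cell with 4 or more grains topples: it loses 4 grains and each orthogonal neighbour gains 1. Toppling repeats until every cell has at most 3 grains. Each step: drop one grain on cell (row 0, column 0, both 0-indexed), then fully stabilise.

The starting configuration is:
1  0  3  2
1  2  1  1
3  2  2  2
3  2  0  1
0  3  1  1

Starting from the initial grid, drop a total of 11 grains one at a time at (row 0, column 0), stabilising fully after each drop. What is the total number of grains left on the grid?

33

gen 0: 1  0  3  2
1  2  1  1
3  2  2  2
3  2  0  1
0  3  1  1
gen 1: 2  0  3  2
1  2  1  1
3  2  2  2
3  2  0  1
0  3  1  1
gen 2: 3  0  3  2
1  2  1  1
3  2  2  2
3  2  0  1
0  3  1  1
gen 3: 0  1  3  2
2  2  1  1
3  2  2  2
3  2  0  1
0  3  1  1
gen 4: 1  1  3  2
2  2  1  1
3  2  2  2
3  2  0  1
0  3  1  1
gen 5: 2  1  3  2
2  2  1  1
3  2  2  2
3  2  0  1
0  3  1  1
gen 6: 3  1  3  2
2  2  1  1
3  2  2  2
3  2  0  1
0  3  1  1
gen 7: 0  2  3  2
3  2  1  1
3  2  2  2
3  2  0  1
0  3  1  1
gen 8: 1  2  3  2
3  2  1  1
3  2  2  2
3  2  0  1
0  3  1  1
gen 9: 2  2  3  2
3  2  1  1
3  2  2  2
3  2  0  1
0  3  1  1
gen 10: 3  2  3  2
3  2  1  1
3  2  2  2
3  2  0  1
0  3  1  1
gen 11: 1  3  3  2
1  3  1  1
1  3  2  2
0  3  0  1
1  3  1  1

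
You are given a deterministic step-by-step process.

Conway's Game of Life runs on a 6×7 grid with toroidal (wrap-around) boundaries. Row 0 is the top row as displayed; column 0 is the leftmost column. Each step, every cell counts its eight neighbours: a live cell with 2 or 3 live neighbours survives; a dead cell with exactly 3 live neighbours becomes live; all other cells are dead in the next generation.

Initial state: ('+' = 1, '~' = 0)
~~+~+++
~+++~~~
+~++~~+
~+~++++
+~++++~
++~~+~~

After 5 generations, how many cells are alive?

2

t=0: ~~+~+++
~+++~~~
+~++~~+
~+~++++
+~++++~
++~~+~~
t=1: ~~~~+++
~~~~~~~
~~~~~~+
~~~~~~~
~~~~~~~
+~~~~~~
t=2: ~~~~~++
~~~~~~+
~~~~~~~
~~~~~~~
~~~~~~~
~~~~~++
t=3: +~~~~~~
~~~~~++
~~~~~~~
~~~~~~~
~~~~~~~
~~~~~++
t=4: +~~~~~~
~~~~~~+
~~~~~~~
~~~~~~~
~~~~~~~
~~~~~~+
t=5: +~~~~~+
~~~~~~~
~~~~~~~
~~~~~~~
~~~~~~~
~~~~~~~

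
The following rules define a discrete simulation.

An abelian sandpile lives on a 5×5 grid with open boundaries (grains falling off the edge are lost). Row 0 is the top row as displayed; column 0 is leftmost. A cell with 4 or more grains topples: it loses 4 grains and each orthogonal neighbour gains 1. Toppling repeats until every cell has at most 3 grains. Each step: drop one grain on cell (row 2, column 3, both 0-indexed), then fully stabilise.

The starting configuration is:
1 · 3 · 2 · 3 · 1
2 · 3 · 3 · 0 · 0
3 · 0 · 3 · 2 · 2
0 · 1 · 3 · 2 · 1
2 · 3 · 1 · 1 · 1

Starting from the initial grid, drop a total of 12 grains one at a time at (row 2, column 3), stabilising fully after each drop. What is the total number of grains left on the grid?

51

0) 1 · 3 · 2 · 3 · 1
2 · 3 · 3 · 0 · 0
3 · 0 · 3 · 2 · 2
0 · 1 · 3 · 2 · 1
2 · 3 · 1 · 1 · 1
1) 1 · 3 · 2 · 3 · 1
2 · 3 · 3 · 0 · 0
3 · 0 · 3 · 3 · 2
0 · 1 · 3 · 2 · 1
2 · 3 · 1 · 1 · 1
2) 2 · 1 · 1 · 0 · 2
3 · 1 · 2 · 3 · 0
3 · 2 · 2 · 2 · 3
0 · 2 · 1 · 0 · 2
2 · 3 · 2 · 2 · 1
3) 2 · 1 · 1 · 0 · 2
3 · 1 · 2 · 3 · 0
3 · 2 · 2 · 3 · 3
0 · 2 · 1 · 0 · 2
2 · 3 · 2 · 2 · 1
4) 2 · 1 · 1 · 1 · 2
3 · 1 · 3 · 0 · 2
3 · 2 · 3 · 2 · 0
0 · 2 · 1 · 1 · 3
2 · 3 · 2 · 2 · 1
5) 2 · 1 · 1 · 1 · 2
3 · 1 · 3 · 0 · 2
3 · 2 · 3 · 3 · 0
0 · 2 · 1 · 1 · 3
2 · 3 · 2 · 2 · 1
6) 2 · 1 · 2 · 1 · 2
3 · 2 · 0 · 2 · 2
3 · 3 · 1 · 1 · 1
0 · 2 · 2 · 2 · 3
2 · 3 · 2 · 2 · 1
7) 2 · 1 · 2 · 1 · 2
3 · 2 · 0 · 2 · 2
3 · 3 · 1 · 2 · 1
0 · 2 · 2 · 2 · 3
2 · 3 · 2 · 2 · 1
8) 2 · 1 · 2 · 1 · 2
3 · 2 · 0 · 2 · 2
3 · 3 · 1 · 3 · 1
0 · 2 · 2 · 2 · 3
2 · 3 · 2 · 2 · 1
9) 2 · 1 · 2 · 1 · 2
3 · 2 · 0 · 3 · 2
3 · 3 · 2 · 0 · 2
0 · 2 · 2 · 3 · 3
2 · 3 · 2 · 2 · 1
10) 2 · 1 · 2 · 1 · 2
3 · 2 · 0 · 3 · 2
3 · 3 · 2 · 1 · 2
0 · 2 · 2 · 3 · 3
2 · 3 · 2 · 2 · 1
11) 2 · 1 · 2 · 1 · 2
3 · 2 · 0 · 3 · 2
3 · 3 · 2 · 2 · 2
0 · 2 · 2 · 3 · 3
2 · 3 · 2 · 2 · 1
12) 2 · 1 · 2 · 1 · 2
3 · 2 · 0 · 3 · 2
3 · 3 · 2 · 3 · 2
0 · 2 · 2 · 3 · 3
2 · 3 · 2 · 2 · 1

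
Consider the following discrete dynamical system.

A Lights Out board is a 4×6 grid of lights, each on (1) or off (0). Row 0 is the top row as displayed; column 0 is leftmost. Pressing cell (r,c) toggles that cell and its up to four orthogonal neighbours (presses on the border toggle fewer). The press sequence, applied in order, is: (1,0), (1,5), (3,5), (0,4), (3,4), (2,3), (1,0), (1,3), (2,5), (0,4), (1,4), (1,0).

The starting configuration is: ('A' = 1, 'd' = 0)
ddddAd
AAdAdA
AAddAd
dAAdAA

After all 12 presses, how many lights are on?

12

0) ddddAd
AAdAdA
AAddAd
dAAdAA
1) AdddAd
dddAdA
dAddAd
dAAdAA
2) AdddAA
dddAAd
dAddAA
dAAdAA
3) AdddAA
dddAAd
dAddAd
dAAddd
4) AddAdd
dddAdd
dAddAd
dAAddd
5) AddAdd
dddAdd
dAdddd
dAAAAA
6) AddAdd
dddddd
dAAAAd
dAAdAA
7) dddAdd
AAdddd
AAAAAd
dAAdAA
8) dddddd
AAAAAd
AAAdAd
dAAdAA
9) dddddd
AAAAAA
AAAddA
dAAdAd
10) dddAAA
AAAAdA
AAAddA
dAAdAd
11) dddAdA
AAAdAd
AAAdAA
dAAdAd
12) AddAdA
ddAdAd
dAAdAA
dAAdAd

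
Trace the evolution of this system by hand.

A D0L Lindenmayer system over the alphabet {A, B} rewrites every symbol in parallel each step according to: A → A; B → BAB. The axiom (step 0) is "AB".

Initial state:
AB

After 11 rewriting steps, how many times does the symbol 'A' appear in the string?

gen 0: AB
gen 1: ABAB
gen 2: ABABABAB
gen 3: ABABABABABABABAB
gen 4: ABABABABABABABABABABABABABABABAB
gen 5: ABABABABABABABABABABABABABABABABABABABABABABABABABABABABABABABAB
gen 6: ABABABABABABABABABABABABABABABABABABABABABABABABABABABABAB…ABABABABABABABABABABABABABABABABABABABABABABABABABABABABAB  (len 128)
gen 7: ABABABABABABABABABABABABABABABABABABABABABABABABABABABABAB…ABABABABABABABABABABABABABABABABABABABABABABABABABABABABAB  (len 256)
gen 8: ABABABABABABABABABABABABABABABABABABABABABABABABABABABABAB…ABABABABABABABABABABABABABABABABABABABABABABABABABABABABAB  (len 512)
gen 9: ABABABABABABABABABABABABABABABABABABABABABABABABABABABABAB…ABABABABABABABABABABABABABABABABABABABABABABABABABABABABAB  (len 1024)
gen 10: ABABABABABABABABABABABABABABABABABABABABABABABABABABABABAB…ABABABABABABABABABABABABABABABABABABABABABABABABABABABABAB  (len 2048)
gen 11: ABABABABABABABABABABABABABABABABABABABABABABABABABABABABAB…ABABABABABABABABABABABABABABABABABABABABABABABABABABABABAB  (len 4096)

2048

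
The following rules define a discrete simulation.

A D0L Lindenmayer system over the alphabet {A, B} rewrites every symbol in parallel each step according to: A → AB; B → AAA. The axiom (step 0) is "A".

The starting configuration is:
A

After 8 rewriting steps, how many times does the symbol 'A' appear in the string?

step 0: A
step 1: AB
step 2: ABAAA
step 3: ABAAAABABAB
step 4: ABAAAABABABABAAAABAAAABAAA
step 5: ABAAAABABABABAAAABAAAABAAAABAAAABABABABAAAABABABABAAAABABAB
step 6: ABAAAABABABABAAAABAAAABAAAABAAAABABABABAAAABABABABAAAABABA…AABAAAABAAAABABABABAAAABAAAABAAAABAAAABABABABAAAABAAAABAAA  (len 137)
step 7: ABAAAABABABABAAAABAAAABAAAABAAAABABABABAAAABABABABAAAABABA…BAAAABABABABAAAABAAAABAAAABAAAABABABABAAAABABABABAAAABABAB  (len 314)
step 8: ABAAAABABABABAAAABAAAABAAAABAAAABABABABAAAABABABABAAAABABA…AABAAAABAAAABABABABAAAABAAAABAAAABAAAABABABABAAAABAAAABAAA  (len 725)

508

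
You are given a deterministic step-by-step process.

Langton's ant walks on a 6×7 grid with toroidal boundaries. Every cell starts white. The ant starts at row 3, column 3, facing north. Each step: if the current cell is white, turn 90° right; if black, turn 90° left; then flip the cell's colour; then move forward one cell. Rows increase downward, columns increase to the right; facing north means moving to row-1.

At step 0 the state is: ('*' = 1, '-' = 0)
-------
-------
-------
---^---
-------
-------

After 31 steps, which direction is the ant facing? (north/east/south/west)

west

0) -------
-------
-------
---^---
-------
-------
1) -------
-------
-------
---*>--
-------
-------
2) -------
-------
-------
---**--
----v--
-------
3) -------
-------
-------
---**--
---<*--
-------
4) -------
-------
-------
---^*--
---**--
-------
5) -------
-------
-------
--<-*--
---**--
-------
6) -------
-------
--^----
--*-*--
---**--
-------
7) -------
-------
--*>---
--*-*--
---**--
-------
8) -------
-------
--**---
--*v*--
---**--
-------
9) -------
-------
--**---
--<**--
---**--
-------
10) -------
-------
--**---
---**--
--v**--
-------
11) -------
-------
--**---
---**--
-<***--
-------
12) -------
-------
--**---
-^-**--
-****--
-------
13) -------
-------
--**---
-*>**--
-****--
-------
14) -------
-------
--**---
-****--
-*v**--
-------
15) -------
-------
--**---
-****--
-*->*--
-------
16) -------
-------
--**---
-**^*--
-*--*--
-------
17) -------
-------
--**---
-*<-*--
-*--*--
-------
18) -------
-------
--**---
-*--*--
-*v-*--
-------
19) -------
-------
--**---
-*--*--
-<*-*--
-------
20) -------
-------
--**---
-*--*--
--*-*--
-v-----
21) -------
-------
--**---
-*--*--
--*-*--
<*-----
22) -------
-------
--**---
-*--*--
^-*-*--
**-----
23) -------
-------
--**---
-*--*--
*>*-*--
**-----
24) -------
-------
--**---
-*--*--
***-*--
*v-----
25) -------
-------
--**---
-*--*--
***-*--
*->----
26) --v----
-------
--**---
-*--*--
***-*--
*-*----
27) -<*----
-------
--**---
-*--*--
***-*--
*-*----
28) -**----
-------
--**---
-*--*--
***-*--
*^*----
29) -**----
-------
--**---
-*--*--
***-*--
**>----
30) -**----
-------
--**---
-*--*--
**^-*--
**-----
31) -**----
-------
--**---
-*--*--
*<--*--
**-----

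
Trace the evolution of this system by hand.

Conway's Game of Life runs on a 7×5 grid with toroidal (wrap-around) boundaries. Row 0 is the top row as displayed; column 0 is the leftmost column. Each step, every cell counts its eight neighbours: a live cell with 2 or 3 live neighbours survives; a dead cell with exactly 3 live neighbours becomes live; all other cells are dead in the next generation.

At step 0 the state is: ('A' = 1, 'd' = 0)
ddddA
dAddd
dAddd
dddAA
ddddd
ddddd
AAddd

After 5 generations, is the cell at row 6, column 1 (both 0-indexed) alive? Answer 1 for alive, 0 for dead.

0

0) ddddA
dAddd
dAddd
dddAA
ddddd
ddddd
AAddd
1) dAddd
Adddd
AdAdd
ddddd
ddddd
ddddd
Adddd
2) AAddd
Adddd
dAddd
ddddd
ddddd
ddddd
ddddd
3) AAddd
Adddd
ddddd
ddddd
ddddd
ddddd
ddddd
4) AAddd
AAddd
ddddd
ddddd
ddddd
ddddd
ddddd
5) AAddd
AAddd
ddddd
ddddd
ddddd
ddddd
ddddd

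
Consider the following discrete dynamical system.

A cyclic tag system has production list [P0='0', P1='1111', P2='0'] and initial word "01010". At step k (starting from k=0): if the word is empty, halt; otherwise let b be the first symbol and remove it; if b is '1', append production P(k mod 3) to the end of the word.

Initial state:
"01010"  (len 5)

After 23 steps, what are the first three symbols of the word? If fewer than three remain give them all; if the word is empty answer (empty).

001

gen 0: "01010"  (len 5)
gen 1: "1010"  (len 4)
gen 2: "0101111"  (len 7)
gen 3: "101111"  (len 6)
gen 4: "011110"  (len 6)
gen 5: "11110"  (len 5)
gen 6: "11100"  (len 5)
gen 7: "11000"  (len 5)
gen 8: "10001111"  (len 8)
gen 9: "00011110"  (len 8)
gen 10: "0011110"  (len 7)
gen 11: "011110"  (len 6)
gen 12: "11110"  (len 5)
gen 13: "11100"  (len 5)
gen 14: "11001111"  (len 8)
gen 15: "10011110"  (len 8)
gen 16: "00111100"  (len 8)
gen 17: "0111100"  (len 7)
gen 18: "111100"  (len 6)
gen 19: "111000"  (len 6)
gen 20: "110001111"  (len 9)
gen 21: "100011110"  (len 9)
gen 22: "000111100"  (len 9)
gen 23: "00111100"  (len 8)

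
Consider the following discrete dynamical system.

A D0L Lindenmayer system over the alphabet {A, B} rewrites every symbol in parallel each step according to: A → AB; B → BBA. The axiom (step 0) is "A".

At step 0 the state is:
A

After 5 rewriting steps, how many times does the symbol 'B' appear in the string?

k=0  A
k=1  AB
k=2  ABBBA
k=3  ABBBABBABBAAB
k=4  ABBBABBABBAABBBABBAABBBABBAABABBBA
k=5  ABBBABBABBAABBBABBAABBBABBAABABBBABBABBAABBBABBAABABBBABBABBAABBBABBAABABBBAABBBABBABBAAB

55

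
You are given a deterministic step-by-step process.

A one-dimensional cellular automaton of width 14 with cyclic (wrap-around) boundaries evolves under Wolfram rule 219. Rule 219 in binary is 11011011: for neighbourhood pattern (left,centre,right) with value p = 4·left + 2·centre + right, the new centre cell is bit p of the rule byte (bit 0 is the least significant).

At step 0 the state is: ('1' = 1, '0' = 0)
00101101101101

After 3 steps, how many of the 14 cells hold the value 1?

k=0  00101101101101
k=1  11001101101100
k=2  11111101101111
k=3  11111101101111

12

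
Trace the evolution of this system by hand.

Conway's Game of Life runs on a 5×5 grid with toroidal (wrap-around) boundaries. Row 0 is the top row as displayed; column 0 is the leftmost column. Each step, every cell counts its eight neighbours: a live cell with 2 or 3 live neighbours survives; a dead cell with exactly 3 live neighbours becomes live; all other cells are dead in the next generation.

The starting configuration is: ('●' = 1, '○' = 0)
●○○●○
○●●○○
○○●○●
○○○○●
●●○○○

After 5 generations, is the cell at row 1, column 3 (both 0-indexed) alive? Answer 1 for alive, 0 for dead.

step 0: ●○○●○
○●●○○
○○●○●
○○○○●
●●○○○
step 1: ●○○○●
●●●○●
●●●○○
○●○●●
●●○○○
step 2: ○○●●○
○○●○○
○○○○○
○○○●●
○●●●○
step 3: ○○○○○
○○●●○
○○○●○
○○○●●
○●○○○
step 4: ○○●○○
○○●●○
○○○○○
○○●●●
○○○○○
step 5: ○○●●○
○○●●○
○○○○●
○○○●○
○○●○○

1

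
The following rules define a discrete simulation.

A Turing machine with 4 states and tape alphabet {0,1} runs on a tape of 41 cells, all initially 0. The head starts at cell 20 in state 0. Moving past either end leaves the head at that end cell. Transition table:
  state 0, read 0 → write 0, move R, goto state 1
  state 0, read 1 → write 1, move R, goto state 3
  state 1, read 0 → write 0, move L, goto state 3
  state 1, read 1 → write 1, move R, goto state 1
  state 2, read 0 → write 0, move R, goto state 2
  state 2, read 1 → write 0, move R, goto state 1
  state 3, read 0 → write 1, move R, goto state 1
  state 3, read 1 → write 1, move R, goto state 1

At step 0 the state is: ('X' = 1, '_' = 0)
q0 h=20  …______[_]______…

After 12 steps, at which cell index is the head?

k=0  q0 h=20  …______[_]______…
k=1  q1 h=21  …______[_]______…
k=2  q3 h=20  …______[_]______…
k=3  q1 h=21  …_____X[_]______…
k=4  q3 h=20  …______[X]______…
k=5  q1 h=21  …_____X[_]______…
k=6  q3 h=20  …______[X]______…
k=7  q1 h=21  …_____X[_]______…
k=8  q3 h=20  …______[X]______…
k=9  q1 h=21  …_____X[_]______…
k=10  q3 h=20  …______[X]______…
k=11  q1 h=21  …_____X[_]______…
k=12  q3 h=20  …______[X]______…

20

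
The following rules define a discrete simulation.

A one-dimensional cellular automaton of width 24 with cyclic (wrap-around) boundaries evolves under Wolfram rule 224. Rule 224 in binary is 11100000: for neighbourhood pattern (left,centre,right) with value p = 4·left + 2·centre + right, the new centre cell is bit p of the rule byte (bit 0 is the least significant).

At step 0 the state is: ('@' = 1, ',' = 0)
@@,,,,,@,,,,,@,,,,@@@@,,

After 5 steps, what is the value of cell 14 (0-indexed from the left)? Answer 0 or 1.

0

0) @@,,,,,@,,,,,@,,,,@@@@,,
1) ,@,,,,,,,,,,,,,,,,,@@@,,
2) ,,,,,,,,,,,,,,,,,,,,@@,,
3) ,,,,,,,,,,,,,,,,,,,,,@,,
4) ,,,,,,,,,,,,,,,,,,,,,,,,
5) ,,,,,,,,,,,,,,,,,,,,,,,,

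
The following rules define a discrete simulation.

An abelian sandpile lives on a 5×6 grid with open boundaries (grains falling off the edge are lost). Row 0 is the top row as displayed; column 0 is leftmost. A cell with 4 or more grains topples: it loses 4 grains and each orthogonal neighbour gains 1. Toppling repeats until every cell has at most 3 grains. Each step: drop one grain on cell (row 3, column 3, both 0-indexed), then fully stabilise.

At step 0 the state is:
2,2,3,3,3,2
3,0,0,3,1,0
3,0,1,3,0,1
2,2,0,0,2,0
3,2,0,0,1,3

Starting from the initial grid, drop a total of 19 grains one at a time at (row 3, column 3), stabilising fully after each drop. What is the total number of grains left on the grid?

t=0: 2,2,3,3,3,2
3,0,0,3,1,0
3,0,1,3,0,1
2,2,0,0,2,0
3,2,0,0,1,3
t=1: 2,2,3,3,3,2
3,0,0,3,1,0
3,0,1,3,0,1
2,2,0,1,2,0
3,2,0,0,1,3
t=2: 2,2,3,3,3,2
3,0,0,3,1,0
3,0,1,3,0,1
2,2,0,2,2,0
3,2,0,0,1,3
t=3: 2,2,3,3,3,2
3,0,0,3,1,0
3,0,1,3,0,1
2,2,0,3,2,0
3,2,0,0,1,3
t=4: 2,3,0,2,0,3
3,0,2,1,3,0
3,0,2,1,1,1
2,2,1,1,3,0
3,2,0,1,1,3
t=5: 2,3,0,2,0,3
3,0,2,1,3,0
3,0,2,1,1,1
2,2,1,2,3,0
3,2,0,1,1,3
t=6: 2,3,0,2,0,3
3,0,2,1,3,0
3,0,2,1,1,1
2,2,1,3,3,0
3,2,0,1,1,3
t=7: 2,3,0,2,0,3
3,0,2,1,3,0
3,0,2,2,2,1
2,2,2,1,0,1
3,2,0,2,2,3
t=8: 2,3,0,2,0,3
3,0,2,1,3,0
3,0,2,2,2,1
2,2,2,2,0,1
3,2,0,2,2,3
t=9: 2,3,0,2,0,3
3,0,2,1,3,0
3,0,2,2,2,1
2,2,2,3,0,1
3,2,0,2,2,3
t=10: 2,3,0,2,0,3
3,0,2,1,3,0
3,0,2,3,2,1
2,2,3,0,1,1
3,2,0,3,2,3
t=11: 2,3,0,2,0,3
3,0,2,1,3,0
3,0,2,3,2,1
2,2,3,1,1,1
3,2,0,3,2,3
t=12: 2,3,0,2,0,3
3,0,2,1,3,0
3,0,2,3,2,1
2,2,3,2,1,1
3,2,0,3,2,3
t=13: 2,3,0,2,0,3
3,0,2,1,3,0
3,0,2,3,2,1
2,2,3,3,1,1
3,2,0,3,2,3
t=14: 2,3,0,2,0,3
3,0,3,2,3,0
3,1,0,1,3,1
2,3,1,3,2,1
3,2,2,0,3,3
t=15: 2,3,0,2,0,3
3,0,3,2,3,0
3,1,0,2,3,1
2,3,2,0,3,1
3,2,2,1,3,3
t=16: 2,3,0,2,0,3
3,0,3,2,3,0
3,1,0,2,3,1
2,3,2,1,3,1
3,2,2,1,3,3
t=17: 2,3,0,2,0,3
3,0,3,2,3,0
3,1,0,2,3,1
2,3,2,2,3,1
3,2,2,1,3,3
t=18: 2,3,0,2,0,3
3,0,3,2,3,0
3,1,0,2,3,1
2,3,2,3,3,1
3,2,2,1,3,3
t=19: 2,3,1,3,1,3
3,1,0,1,1,1
3,1,2,1,2,2
2,3,3,2,2,3
3,2,2,3,1,0

57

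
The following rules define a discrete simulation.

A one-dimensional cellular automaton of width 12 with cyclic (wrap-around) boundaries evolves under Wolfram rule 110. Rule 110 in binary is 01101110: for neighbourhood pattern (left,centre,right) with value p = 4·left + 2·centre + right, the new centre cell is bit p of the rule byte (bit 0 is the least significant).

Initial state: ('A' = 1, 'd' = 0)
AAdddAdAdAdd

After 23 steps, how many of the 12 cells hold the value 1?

6

gen 0: AAdddAdAdAdd
gen 1: AAddAAAAAAdA
gen 2: dAdAAddddAAA
gen 3: AAAAAdddAAdA
gen 4: ddddAddAAAAA
gen 5: dddAAdAAdddA
gen 6: ddAAAAAAddAA
gen 7: dAAddddAdAAA
gen 8: AAAdddAAAAdA
gen 9: ddAddAAddAAA
gen 10: dAAdAAAdAAdA
gen 11: AAAAAdAAAAAA
gen 12: ddddAAAddddd
gen 13: dddAAdAddddd
gen 14: ddAAAAAddddd
gen 15: dAAdddAddddd
gen 16: AAAddAAddddd
gen 17: AdAdAAAddddA
gen 18: AAAAAdAdddAA
gen 19: ddddAAAddAAd
gen 20: dddAAdAdAAAd
gen 21: ddAAAAAAAdAd
gen 22: dAAdddddAAAd
gen 23: AAAddddAAdAd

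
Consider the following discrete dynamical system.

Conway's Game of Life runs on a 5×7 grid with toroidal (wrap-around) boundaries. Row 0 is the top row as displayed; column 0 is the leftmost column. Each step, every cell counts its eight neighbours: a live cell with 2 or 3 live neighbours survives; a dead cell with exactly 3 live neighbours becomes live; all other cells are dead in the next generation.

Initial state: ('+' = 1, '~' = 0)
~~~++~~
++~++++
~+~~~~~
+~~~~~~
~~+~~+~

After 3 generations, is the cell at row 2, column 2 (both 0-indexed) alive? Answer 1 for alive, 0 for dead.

1

step 0: ~~~++~~
++~++++
~+~~~~~
+~~~~~~
~~+~~+~
step 1: ++~~~~~
++~+~++
~++~++~
~+~~~~~
~~~++~~
step 2: ~+~+~+~
~~~+~+~
~~~+++~
~+~~~+~
+++~~~~
step 3: ++~+~~+
~~~+~++
~~++~++
++~+~++
+~~~+~+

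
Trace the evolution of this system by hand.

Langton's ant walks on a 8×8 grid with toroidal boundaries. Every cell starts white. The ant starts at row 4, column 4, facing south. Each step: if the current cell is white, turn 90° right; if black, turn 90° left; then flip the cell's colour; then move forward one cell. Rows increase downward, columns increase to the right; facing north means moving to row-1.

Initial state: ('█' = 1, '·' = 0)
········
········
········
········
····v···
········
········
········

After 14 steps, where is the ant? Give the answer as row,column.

3,5

0) ········
········
········
········
····v···
········
········
········
1) ········
········
········
········
···<█···
········
········
········
2) ········
········
········
···^····
···██···
········
········
········
3) ········
········
········
···█>···
···██···
········
········
········
4) ········
········
········
···██···
···█v···
········
········
········
5) ········
········
········
···██···
···█·>··
········
········
········
6) ········
········
········
···██···
···█·█··
·····v··
········
········
7) ········
········
········
···██···
···█·█··
····<█··
········
········
8) ········
········
········
···██···
···█^█··
····██··
········
········
9) ········
········
········
···██···
···██>··
····██··
········
········
10) ········
········
········
···██^··
···██···
····██··
········
········
11) ········
········
········
···███>·
···██···
····██··
········
········
12) ········
········
········
···████·
···██·v·
····██··
········
········
13) ········
········
········
···████·
···██<█·
····██··
········
········
14) ········
········
········
···██^█·
···████·
····██··
········
········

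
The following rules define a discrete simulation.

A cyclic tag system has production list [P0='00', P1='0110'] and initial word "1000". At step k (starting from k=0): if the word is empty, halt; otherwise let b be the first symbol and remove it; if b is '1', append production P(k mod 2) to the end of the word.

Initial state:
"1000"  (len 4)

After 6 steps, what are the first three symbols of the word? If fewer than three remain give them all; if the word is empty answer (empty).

(empty)

k=0  "1000"  (len 4)
k=1  "00000"  (len 5)
k=2  "0000"  (len 4)
k=3  "000"  (len 3)
k=4  "00"  (len 2)
k=5  "0"  (len 1)
k=6  (halted — word empty)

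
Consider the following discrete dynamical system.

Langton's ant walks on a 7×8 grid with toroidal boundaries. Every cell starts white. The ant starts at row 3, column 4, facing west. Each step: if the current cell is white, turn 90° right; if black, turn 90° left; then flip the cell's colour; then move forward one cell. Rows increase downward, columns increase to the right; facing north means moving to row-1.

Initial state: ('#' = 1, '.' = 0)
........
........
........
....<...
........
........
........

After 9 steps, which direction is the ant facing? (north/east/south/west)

0) ........
........
........
....<...
........
........
........
1) ........
........
....^...
....#...
........
........
........
2) ........
........
....#>..
....#...
........
........
........
3) ........
........
....##..
....#v..
........
........
........
4) ........
........
....##..
....<#..
........
........
........
5) ........
........
....##..
.....#..
....v...
........
........
6) ........
........
....##..
.....#..
...<#...
........
........
7) ........
........
....##..
...^.#..
...##...
........
........
8) ........
........
....##..
...#>#..
...##...
........
........
9) ........
........
....##..
...###..
...#v...
........
........

south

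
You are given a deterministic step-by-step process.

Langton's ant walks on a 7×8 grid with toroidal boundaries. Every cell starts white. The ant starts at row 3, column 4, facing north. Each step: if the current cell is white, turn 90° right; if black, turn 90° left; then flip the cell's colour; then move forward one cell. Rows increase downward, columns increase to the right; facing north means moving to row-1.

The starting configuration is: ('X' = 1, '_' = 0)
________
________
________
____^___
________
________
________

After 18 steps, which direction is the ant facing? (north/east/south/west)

gen 0: ________
________
________
____^___
________
________
________
gen 1: ________
________
________
____X>__
________
________
________
gen 2: ________
________
________
____XX__
_____v__
________
________
gen 3: ________
________
________
____XX__
____<X__
________
________
gen 4: ________
________
________
____^X__
____XX__
________
________
gen 5: ________
________
________
___<_X__
____XX__
________
________
gen 6: ________
________
___^____
___X_X__
____XX__
________
________
gen 7: ________
________
___X>___
___X_X__
____XX__
________
________
gen 8: ________
________
___XX___
___XvX__
____XX__
________
________
gen 9: ________
________
___XX___
___<XX__
____XX__
________
________
gen 10: ________
________
___XX___
____XX__
___vXX__
________
________
gen 11: ________
________
___XX___
____XX__
__<XXX__
________
________
gen 12: ________
________
___XX___
__^_XX__
__XXXX__
________
________
gen 13: ________
________
___XX___
__X>XX__
__XXXX__
________
________
gen 14: ________
________
___XX___
__XXXX__
__XvXX__
________
________
gen 15: ________
________
___XX___
__XXXX__
__X_>X__
________
________
gen 16: ________
________
___XX___
__XX^X__
__X__X__
________
________
gen 17: ________
________
___XX___
__X<_X__
__X__X__
________
________
gen 18: ________
________
___XX___
__X__X__
__Xv_X__
________
________

south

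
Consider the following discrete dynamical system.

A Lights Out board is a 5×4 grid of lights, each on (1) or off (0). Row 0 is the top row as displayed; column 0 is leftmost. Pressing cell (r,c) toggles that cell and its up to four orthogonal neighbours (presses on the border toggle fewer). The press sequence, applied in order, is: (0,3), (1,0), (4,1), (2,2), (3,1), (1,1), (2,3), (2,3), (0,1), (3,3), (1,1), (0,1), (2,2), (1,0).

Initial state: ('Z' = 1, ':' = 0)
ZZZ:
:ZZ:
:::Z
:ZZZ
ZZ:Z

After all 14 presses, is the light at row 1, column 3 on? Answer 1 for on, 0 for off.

1

step 0: ZZZ:
:ZZ:
:::Z
:ZZZ
ZZ:Z
step 1: ZZ:Z
:ZZZ
:::Z
:ZZZ
ZZ:Z
step 2: :Z:Z
Z:ZZ
Z::Z
:ZZZ
ZZ:Z
step 3: :Z:Z
Z:ZZ
Z::Z
::ZZ
::ZZ
step 4: :Z:Z
Z::Z
ZZZ:
:::Z
::ZZ
step 5: :Z:Z
Z::Z
Z:Z:
ZZZZ
:ZZZ
step 6: :::Z
:ZZZ
ZZZ:
ZZZZ
:ZZZ
step 7: :::Z
:ZZ:
ZZ:Z
ZZZ:
:ZZZ
step 8: :::Z
:ZZZ
ZZZ:
ZZZZ
:ZZZ
step 9: ZZZZ
::ZZ
ZZZ:
ZZZZ
:ZZZ
step 10: ZZZZ
::ZZ
ZZZZ
ZZ::
:ZZ:
step 11: Z:ZZ
ZZ:Z
Z:ZZ
ZZ::
:ZZ:
step 12: :Z:Z
Z::Z
Z:ZZ
ZZ::
:ZZ:
step 13: :Z:Z
Z:ZZ
ZZ::
ZZZ:
:ZZ:
step 14: ZZ:Z
:ZZZ
:Z::
ZZZ:
:ZZ:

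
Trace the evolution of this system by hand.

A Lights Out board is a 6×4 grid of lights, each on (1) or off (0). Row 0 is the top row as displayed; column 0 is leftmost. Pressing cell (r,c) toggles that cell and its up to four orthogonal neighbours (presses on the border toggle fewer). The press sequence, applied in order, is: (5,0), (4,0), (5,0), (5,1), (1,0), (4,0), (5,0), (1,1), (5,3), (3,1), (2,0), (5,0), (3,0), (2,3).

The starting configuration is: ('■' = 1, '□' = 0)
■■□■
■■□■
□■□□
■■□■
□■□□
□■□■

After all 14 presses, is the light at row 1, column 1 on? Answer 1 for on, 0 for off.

gen 0: ■■□■
■■□■
□■□□
■■□■
□■□□
□■□■
gen 1: ■■□■
■■□■
□■□□
■■□■
■■□□
■□□■
gen 2: ■■□■
■■□■
□■□□
□■□■
□□□□
□□□■
gen 3: ■■□■
■■□■
□■□□
□■□■
■□□□
■■□■
gen 4: ■■□■
■■□■
□■□□
□■□■
■■□□
□□■■
gen 5: □■□■
□□□■
■■□□
□■□■
■■□□
□□■■
gen 6: □■□■
□□□■
■■□□
■■□■
□□□□
■□■■
gen 7: □■□■
□□□■
■■□□
■■□■
■□□□
□■■■
gen 8: □□□■
■■■■
■□□□
■■□■
■□□□
□■■■
gen 9: □□□■
■■■■
■□□□
■■□■
■□□■
□■□□
gen 10: □□□■
■■■■
■■□□
□□■■
■■□■
□■□□
gen 11: □□□■
□■■■
□□□□
■□■■
■■□■
□■□□
gen 12: □□□■
□■■■
□□□□
■□■■
□■□■
■□□□
gen 13: □□□■
□■■■
■□□□
□■■■
■■□■
■□□□
gen 14: □□□■
□■■□
■□■■
□■■□
■■□■
■□□□

1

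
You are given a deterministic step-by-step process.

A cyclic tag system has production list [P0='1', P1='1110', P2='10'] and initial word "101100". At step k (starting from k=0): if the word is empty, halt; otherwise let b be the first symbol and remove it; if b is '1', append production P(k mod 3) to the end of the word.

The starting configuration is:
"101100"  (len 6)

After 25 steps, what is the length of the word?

[0] "101100"  (len 6)
[1] "011001"  (len 6)
[2] "11001"  (len 5)
[3] "100110"  (len 6)
[4] "001101"  (len 6)
[5] "01101"  (len 5)
[6] "1101"  (len 4)
[7] "1011"  (len 4)
[8] "0111110"  (len 7)
[9] "111110"  (len 6)
[10] "111101"  (len 6)
[11] "111011110"  (len 9)
[12] "1101111010"  (len 10)
[13] "1011110101"  (len 10)
[14] "0111101011110"  (len 13)
[15] "111101011110"  (len 12)
[16] "111010111101"  (len 12)
[17] "110101111011110"  (len 15)
[18] "1010111101111010"  (len 16)
[19] "0101111011110101"  (len 16)
[20] "101111011110101"  (len 15)
[21] "0111101111010110"  (len 16)
[22] "111101111010110"  (len 15)
[23] "111011110101101110"  (len 18)
[24] "1101111010110111010"  (len 19)
[25] "1011110101101110101"  (len 19)

19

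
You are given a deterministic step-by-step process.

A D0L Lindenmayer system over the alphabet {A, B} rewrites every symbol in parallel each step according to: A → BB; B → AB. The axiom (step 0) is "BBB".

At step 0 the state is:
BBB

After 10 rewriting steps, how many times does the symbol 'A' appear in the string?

1023

gen 0: BBB
gen 1: ABABAB
gen 2: BBABBBABBBAB
gen 3: ABABBBABABABBBABABABBBAB
gen 4: BBABBBABABABBBABBBABBBABABABBBABBBABBBABABABBBAB
gen 5: ABABBBABABABBBABBBABBBABABABBBABABABBBABABABBBABBBABBBABABABBBABABABBBABABABBBABBBABBBABABABBBAB
gen 6: BBABBBABABABBBABBBABBBABABABBBABABABBBABABABBBABBBABBBABAB…ABABABBBABBBABBBABABABBBABABABBBABABABBBABBBABBBABABABBBAB  (len 192)
gen 7: ABABBBABABABBBABBBABBBABABABBBABABABBBABABABBBABBBABBBABAB…ABABABBBABBBABBBABABABBBABABABBBABABABBBABBBABBBABABABBBAB  (len 384)
gen 8: BBABBBABABABBBABBBABBBABABABBBABABABBBABABABBBABBBABBBABAB…ABABABBBABBBABBBABABABBBABABABBBABABABBBABBBABBBABABABBBAB  (len 768)
gen 9: ABABBBABABABBBABBBABBBABABABBBABABABBBABABABBBABBBABBBABAB…ABABABBBABBBABBBABABABBBABABABBBABABABBBABBBABBBABABABBBAB  (len 1536)
gen 10: BBABBBABABABBBABBBABBBABABABBBABABABBBABABABBBABBBABBBABAB…ABABABBBABBBABBBABABABBBABABABBBABABABBBABBBABBBABABABBBAB  (len 3072)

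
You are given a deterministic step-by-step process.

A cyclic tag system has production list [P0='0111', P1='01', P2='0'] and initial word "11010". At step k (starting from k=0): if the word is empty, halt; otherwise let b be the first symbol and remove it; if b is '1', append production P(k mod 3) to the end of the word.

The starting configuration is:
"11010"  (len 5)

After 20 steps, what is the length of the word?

18

t=0: "11010"  (len 5)
t=1: "10100111"  (len 8)
t=2: "010011101"  (len 9)
t=3: "10011101"  (len 8)
t=4: "00111010111"  (len 11)
t=5: "0111010111"  (len 10)
t=6: "111010111"  (len 9)
t=7: "110101110111"  (len 12)
t=8: "1010111011101"  (len 13)
t=9: "0101110111010"  (len 13)
t=10: "101110111010"  (len 12)
t=11: "0111011101001"  (len 13)
t=12: "111011101001"  (len 12)
t=13: "110111010010111"  (len 15)
t=14: "1011101001011101"  (len 16)
t=15: "0111010010111010"  (len 16)
t=16: "111010010111010"  (len 15)
t=17: "1101001011101001"  (len 16)
t=18: "1010010111010010"  (len 16)
t=19: "0100101110100100111"  (len 19)
t=20: "100101110100100111"  (len 18)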